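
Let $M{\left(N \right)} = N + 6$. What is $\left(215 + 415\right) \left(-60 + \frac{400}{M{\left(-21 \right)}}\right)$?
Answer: $-54600$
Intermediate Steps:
$M{\left(N \right)} = 6 + N$
$\left(215 + 415\right) \left(-60 + \frac{400}{M{\left(-21 \right)}}\right) = \left(215 + 415\right) \left(-60 + \frac{400}{6 - 21}\right) = 630 \left(-60 + \frac{400}{-15}\right) = 630 \left(-60 + 400 \left(- \frac{1}{15}\right)\right) = 630 \left(-60 - \frac{80}{3}\right) = 630 \left(- \frac{260}{3}\right) = -54600$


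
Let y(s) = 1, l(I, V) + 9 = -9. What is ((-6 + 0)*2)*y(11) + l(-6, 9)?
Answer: -30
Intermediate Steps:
l(I, V) = -18 (l(I, V) = -9 - 9 = -18)
((-6 + 0)*2)*y(11) + l(-6, 9) = ((-6 + 0)*2)*1 - 18 = -6*2*1 - 18 = -12*1 - 18 = -12 - 18 = -30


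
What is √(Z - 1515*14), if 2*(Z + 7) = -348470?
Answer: 2*I*√48863 ≈ 442.1*I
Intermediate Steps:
Z = -174242 (Z = -7 + (½)*(-348470) = -7 - 174235 = -174242)
√(Z - 1515*14) = √(-174242 - 1515*14) = √(-174242 - 21210) = √(-195452) = 2*I*√48863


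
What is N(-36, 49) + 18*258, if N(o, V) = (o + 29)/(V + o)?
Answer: 60365/13 ≈ 4643.5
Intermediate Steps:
N(o, V) = (29 + o)/(V + o)
N(-36, 49) + 18*258 = (29 - 36)/(49 - 36) + 18*258 = -7/13 + 4644 = 60365/13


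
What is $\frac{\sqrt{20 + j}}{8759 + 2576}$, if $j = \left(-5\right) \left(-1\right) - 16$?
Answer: $\frac{3}{11335} \approx 0.00026467$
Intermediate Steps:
$j = -11$ ($j = 5 - 16 = -11$)
$\frac{\sqrt{20 + j}}{8759 + 2576} = \frac{\sqrt{20 - 11}}{8759 + 2576} = \frac{\sqrt{9}}{11335} = \frac{1}{11335} \cdot 3 = \frac{3}{11335}$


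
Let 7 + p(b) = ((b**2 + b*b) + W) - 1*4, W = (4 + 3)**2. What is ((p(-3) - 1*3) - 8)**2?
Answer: 2025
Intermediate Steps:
W = 49 (W = 7**2 = 49)
p(b) = 38 + 2*b**2 (p(b) = -7 + (((b**2 + b*b) + 49) - 1*4) = -7 + (((b**2 + b**2) + 49) - 4) = -7 + ((2*b**2 + 49) - 4) = -7 + ((49 + 2*b**2) - 4) = -7 + (45 + 2*b**2) = 38 + 2*b**2)
((p(-3) - 1*3) - 8)**2 = (((38 + 2*(-3)**2) - 1*3) - 8)**2 = (((38 + 2*9) - 3) - 8)**2 = (((38 + 18) - 3) - 8)**2 = ((56 - 3) - 8)**2 = (53 - 8)**2 = 45**2 = 2025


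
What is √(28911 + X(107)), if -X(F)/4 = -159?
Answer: 21*√67 ≈ 171.89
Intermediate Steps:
X(F) = 636 (X(F) = -4*(-159) = 636)
√(28911 + X(107)) = √(28911 + 636) = √29547 = 21*√67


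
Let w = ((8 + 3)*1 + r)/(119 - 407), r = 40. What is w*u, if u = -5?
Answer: 85/96 ≈ 0.88542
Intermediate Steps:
w = -17/96 (w = ((8 + 3)*1 + 40)/(119 - 407) = (11*1 + 40)/(-288) = (11 + 40)*(-1/288) = 51*(-1/288) = -17/96 ≈ -0.17708)
w*u = -17/96*(-5) = 85/96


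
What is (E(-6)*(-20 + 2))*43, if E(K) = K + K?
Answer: 9288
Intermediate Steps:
E(K) = 2*K
(E(-6)*(-20 + 2))*43 = ((2*(-6))*(-20 + 2))*43 = -12*(-18)*43 = 216*43 = 9288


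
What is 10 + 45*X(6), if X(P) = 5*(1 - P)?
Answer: -1115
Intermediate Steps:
X(P) = 5 - 5*P
10 + 45*X(6) = 10 + 45*(5 - 5*6) = 10 + 45*(5 - 30) = 10 + 45*(-25) = 10 - 1125 = -1115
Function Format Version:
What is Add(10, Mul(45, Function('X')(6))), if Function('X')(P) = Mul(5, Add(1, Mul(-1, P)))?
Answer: -1115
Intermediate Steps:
Function('X')(P) = Add(5, Mul(-5, P))
Add(10, Mul(45, Function('X')(6))) = Add(10, Mul(45, Add(5, Mul(-5, 6)))) = Add(10, Mul(45, Add(5, -30))) = Add(10, Mul(45, -25)) = Add(10, -1125) = -1115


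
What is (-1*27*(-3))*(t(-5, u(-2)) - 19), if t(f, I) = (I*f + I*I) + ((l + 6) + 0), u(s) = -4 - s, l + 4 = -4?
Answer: -567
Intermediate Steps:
l = -8 (l = -4 - 4 = -8)
t(f, I) = -2 + I**2 + I*f (t(f, I) = (I*f + I*I) + ((-8 + 6) + 0) = (I*f + I**2) + (-2 + 0) = (I**2 + I*f) - 2 = -2 + I**2 + I*f)
(-1*27*(-3))*(t(-5, u(-2)) - 19) = (-1*27*(-3))*((-2 + (-4 - 1*(-2))**2 + (-4 - 1*(-2))*(-5)) - 19) = (-27*(-3))*((-2 + (-4 + 2)**2 + (-4 + 2)*(-5)) - 19) = 81*((-2 + (-2)**2 - 2*(-5)) - 19) = 81*((-2 + 4 + 10) - 19) = 81*(12 - 19) = 81*(-7) = -567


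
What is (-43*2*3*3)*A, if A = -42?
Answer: 32508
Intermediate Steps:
(-43*2*3*3)*A = -43*2*3*3*(-42) = -258*3*(-42) = -43*18*(-42) = -774*(-42) = 32508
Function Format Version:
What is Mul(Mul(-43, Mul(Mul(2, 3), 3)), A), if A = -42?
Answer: 32508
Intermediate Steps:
Mul(Mul(-43, Mul(Mul(2, 3), 3)), A) = Mul(Mul(-43, Mul(Mul(2, 3), 3)), -42) = Mul(Mul(-43, Mul(6, 3)), -42) = Mul(Mul(-43, 18), -42) = Mul(-774, -42) = 32508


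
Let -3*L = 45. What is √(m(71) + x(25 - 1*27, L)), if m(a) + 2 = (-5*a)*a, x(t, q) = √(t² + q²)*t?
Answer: √(-25207 - 2*√229) ≈ 158.86*I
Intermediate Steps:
L = -15 (L = -⅓*45 = -15)
x(t, q) = t*√(q² + t²) (x(t, q) = √(q² + t²)*t = t*√(q² + t²))
m(a) = -2 - 5*a² (m(a) = -2 + (-5*a)*a = -2 - 5*a²)
√(m(71) + x(25 - 1*27, L)) = √((-2 - 5*71²) + (25 - 1*27)*√((-15)² + (25 - 1*27)²)) = √((-2 - 5*5041) + (25 - 27)*√(225 + (25 - 27)²)) = √((-2 - 25205) - 2*√(225 + (-2)²)) = √(-25207 - 2*√(225 + 4)) = √(-25207 - 2*√229)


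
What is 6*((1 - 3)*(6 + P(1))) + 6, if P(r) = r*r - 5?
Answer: -18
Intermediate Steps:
P(r) = -5 + r² (P(r) = r² - 5 = -5 + r²)
6*((1 - 3)*(6 + P(1))) + 6 = 6*((1 - 3)*(6 + (-5 + 1²))) + 6 = 6*(-2*(6 + (-5 + 1))) + 6 = 6*(-2*(6 - 4)) + 6 = 6*(-2*2) + 6 = 6*(-4) + 6 = -24 + 6 = -18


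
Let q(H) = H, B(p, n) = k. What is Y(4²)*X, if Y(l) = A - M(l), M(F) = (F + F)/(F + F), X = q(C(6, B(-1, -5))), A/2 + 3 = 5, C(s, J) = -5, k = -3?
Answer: -15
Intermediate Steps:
B(p, n) = -3
A = 4 (A = -6 + 2*5 = -6 + 10 = 4)
X = -5
M(F) = 1 (M(F) = (2*F)/((2*F)) = (2*F)*(1/(2*F)) = 1)
Y(l) = 3 (Y(l) = 4 - 1*1 = 4 - 1 = 3)
Y(4²)*X = 3*(-5) = -15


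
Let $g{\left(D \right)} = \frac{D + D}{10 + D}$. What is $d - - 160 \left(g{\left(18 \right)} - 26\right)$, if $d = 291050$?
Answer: $\frac{2009670}{7} \approx 2.871 \cdot 10^{5}$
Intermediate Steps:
$g{\left(D \right)} = \frac{2 D}{10 + D}$
$d - - 160 \left(g{\left(18 \right)} - 26\right) = 291050 - - 160 \left(2 \cdot 18 \frac{1}{10 + 18} - 26\right) = 291050 - - 160 \left(2 \cdot 18 \cdot \frac{1}{28} - 26\right) = 291050 - - 160 \left(\frac{9}{7} - 26\right) = 291050 - \left(-160\right) \left(- \frac{173}{7}\right) = 291050 - \frac{27680}{7} = \frac{2009670}{7}$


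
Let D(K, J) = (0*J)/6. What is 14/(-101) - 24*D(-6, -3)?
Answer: -14/101 ≈ -0.13861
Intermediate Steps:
D(K, J) = 0 (D(K, J) = 0*(⅙) = 0)
14/(-101) - 24*D(-6, -3) = 14/(-101) - 24*0 = 14*(-1/101) + 0 = -14/101 + 0 = -14/101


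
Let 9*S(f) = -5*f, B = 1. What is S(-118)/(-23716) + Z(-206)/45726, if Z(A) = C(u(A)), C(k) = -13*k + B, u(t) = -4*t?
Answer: -96382376/406664181 ≈ -0.23701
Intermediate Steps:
C(k) = 1 - 13*k (C(k) = -13*k + 1 = 1 - 13*k)
S(f) = -5*f/9 (S(f) = (-5*f)/9 = -5*f/9)
Z(A) = 1 + 52*A (Z(A) = 1 - (-52)*A = 1 + 52*A)
S(-118)/(-23716) + Z(-206)/45726 = -5/9*(-118)/(-23716) + (1 + 52*(-206))/45726 = (590/9)*(-1/23716) + (1 - 10712)*(1/45726) = -295/106722 - 10711*1/45726 = -295/106722 - 10711/45726 = -96382376/406664181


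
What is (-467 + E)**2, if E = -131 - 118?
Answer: 512656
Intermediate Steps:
E = -249
(-467 + E)**2 = (-467 - 249)**2 = (-716)**2 = 512656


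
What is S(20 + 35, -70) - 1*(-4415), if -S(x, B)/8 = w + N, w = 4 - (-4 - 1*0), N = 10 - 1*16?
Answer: 4399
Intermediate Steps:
N = -6 (N = 10 - 16 = -6)
w = 8 (w = 4 - (-4 + 0) = 4 - 1*(-4) = 4 + 4 = 8)
S(x, B) = -16 (S(x, B) = -8*(8 - 6) = -8*2 = -16)
S(20 + 35, -70) - 1*(-4415) = -16 - 1*(-4415) = -16 + 4415 = 4399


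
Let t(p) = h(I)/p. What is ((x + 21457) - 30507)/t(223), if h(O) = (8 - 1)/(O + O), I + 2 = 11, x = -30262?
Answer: -22542624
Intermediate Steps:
I = 9 (I = -2 + 11 = 9)
h(O) = 7/(2*O) (h(O) = 7/((2*O)) = 7*(1/(2*O)) = 7/(2*O))
t(p) = 7/(18*p) (t(p) = ((7/2)/9)/p = ((7/2)*(1/9))/p = 7/(18*p))
((x + 21457) - 30507)/t(223) = ((-30262 + 21457) - 30507)/(((7/18)/223)) = (-8805 - 30507)/(((7/18)*(1/223))) = -39312/7/4014 = -39312*4014/7 = -22542624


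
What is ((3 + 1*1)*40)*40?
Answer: 6400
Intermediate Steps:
((3 + 1*1)*40)*40 = ((3 + 1)*40)*40 = (4*40)*40 = 160*40 = 6400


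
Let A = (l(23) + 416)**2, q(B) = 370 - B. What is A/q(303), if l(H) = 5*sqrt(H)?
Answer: 173631/67 + 4160*sqrt(23)/67 ≈ 2889.3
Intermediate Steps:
A = (416 + 5*sqrt(23))**2 (A = (5*sqrt(23) + 416)**2 = (416 + 5*sqrt(23))**2 ≈ 1.9358e+5)
A/q(303) = (173631 + 4160*sqrt(23))/(370 - 1*303) = (173631 + 4160*sqrt(23))/(370 - 303) = (173631 + 4160*sqrt(23))/67 = (173631 + 4160*sqrt(23))*(1/67) = 173631/67 + 4160*sqrt(23)/67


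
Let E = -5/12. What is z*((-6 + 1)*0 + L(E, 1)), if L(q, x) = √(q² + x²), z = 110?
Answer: 715/6 ≈ 119.17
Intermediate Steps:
E = -5/12 (E = -5*1/12 = -5/12 ≈ -0.41667)
z*((-6 + 1)*0 + L(E, 1)) = 110*((-6 + 1)*0 + √((-5/12)² + 1²)) = 110*(-5*0 + √(25/144 + 1)) = 110*(0 + √(169/144)) = 110*(0 + 13/12) = 110*(13/12) = 715/6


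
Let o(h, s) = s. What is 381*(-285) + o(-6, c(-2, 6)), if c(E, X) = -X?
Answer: -108591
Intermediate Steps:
381*(-285) + o(-6, c(-2, 6)) = 381*(-285) - 1*6 = -108585 - 6 = -108591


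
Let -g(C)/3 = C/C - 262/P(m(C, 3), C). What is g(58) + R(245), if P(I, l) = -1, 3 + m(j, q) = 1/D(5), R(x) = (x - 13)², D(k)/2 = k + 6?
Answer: 53035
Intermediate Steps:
D(k) = 12 + 2*k (D(k) = 2*(k + 6) = 2*(6 + k) = 12 + 2*k)
R(x) = (-13 + x)²
m(j, q) = -65/22 (m(j, q) = -3 + 1/(12 + 2*5) = -3 + 1/(12 + 10) = -3 + 1/22 = -65/22)
g(C) = -789 (g(C) = -3*(C/C - 262/(-1)) = -3*(1 - 262*(-1)) = -3*(1 + 262) = -3*263 = -789)
g(58) + R(245) = -789 + (-13 + 245)² = -789 + 232² = -789 + 53824 = 53035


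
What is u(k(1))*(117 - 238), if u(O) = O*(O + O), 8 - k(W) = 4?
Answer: -3872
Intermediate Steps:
k(W) = 4 (k(W) = 8 - 1*4 = 8 - 4 = 4)
u(O) = 2*O² (u(O) = O*(2*O) = 2*O²)
u(k(1))*(117 - 238) = (2*4²)*(117 - 238) = (2*16)*(-121) = 32*(-121) = -3872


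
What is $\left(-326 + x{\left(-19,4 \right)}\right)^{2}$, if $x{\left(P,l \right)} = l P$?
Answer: $161604$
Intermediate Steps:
$x{\left(P,l \right)} = P l$
$\left(-326 + x{\left(-19,4 \right)}\right)^{2} = \left(-326 - 76\right)^{2} = \left(-402\right)^{2} = 161604$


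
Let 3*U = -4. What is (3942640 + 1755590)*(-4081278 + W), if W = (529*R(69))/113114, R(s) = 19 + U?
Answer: -57186652196904065/2459 ≈ -2.3256e+13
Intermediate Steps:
U = -4/3 (U = (⅓)*(-4) = -4/3 ≈ -1.3333)
R(s) = 53/3 (R(s) = 19 - 4/3 = 53/3)
W = 1219/14754 (W = (529*(53/3))/113114 = (28037/3)*(1/113114) = 1219/14754 ≈ 0.082622)
(3942640 + 1755590)*(-4081278 + W) = (3942640 + 1755590)*(-4081278 + 1219/14754) = 5698230*(-60215174393/14754) = -57186652196904065/2459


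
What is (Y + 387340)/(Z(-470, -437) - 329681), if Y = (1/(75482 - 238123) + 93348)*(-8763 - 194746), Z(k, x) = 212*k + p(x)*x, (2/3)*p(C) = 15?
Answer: 2059769198785442/47616242929 ≈ 43258.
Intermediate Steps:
p(C) = 45/2 (p(C) = (3/2)*15 = 45/2)
Z(k, x) = 212*k + 45*x/2
Y = -3089716795543103/162641 (Y = (1/(-162641) + 93348)*(-203509) = (-1/162641 + 93348)*(-203509) = (15182212067/162641)*(-203509) = -3089716795543103/162641 ≈ -1.8997e+10)
(Y + 387340)/(Z(-470, -437) - 329681) = (-3089716795543103/162641 + 387340)/((212*(-470) + (45/2)*(-437)) - 329681) = -3089653798178163/(162641*((-99640 - 19665/2) - 329681)) = -3089653798178163/(162641*(-218945/2 - 329681)) = -3089653798178163/(162641*(-878307/2)) = -3089653798178163/162641*(-2/878307) = 2059769198785442/47616242929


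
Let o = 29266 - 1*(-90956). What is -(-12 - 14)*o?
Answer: 3125772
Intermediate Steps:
o = 120222 (o = 29266 + 90956 = 120222)
-(-12 - 14)*o = -(-12 - 14)*120222 = -(-26)*120222 = -1*(-3125772) = 3125772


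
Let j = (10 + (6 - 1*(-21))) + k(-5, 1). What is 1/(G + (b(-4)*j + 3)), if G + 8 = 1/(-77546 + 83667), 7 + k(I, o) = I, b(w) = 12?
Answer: 6121/1805696 ≈ 0.0033898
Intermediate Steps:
k(I, o) = -7 + I
j = 25 (j = (10 + (6 - 1*(-21))) + (-7 - 5) = (10 + (6 + 21)) - 12 = (10 + 27) - 12 = 37 - 12 = 25)
G = -48967/6121 (G = -8 + 1/(-77546 + 83667) = -8 + 1/6121 = -48967/6121 ≈ -7.9998)
1/(G + (b(-4)*j + 3)) = 1/(-48967/6121 + (12*25 + 3)) = 1/(-48967/6121 + (300 + 3)) = 1/(-48967/6121 + 303) = 1/(1805696/6121) = 6121/1805696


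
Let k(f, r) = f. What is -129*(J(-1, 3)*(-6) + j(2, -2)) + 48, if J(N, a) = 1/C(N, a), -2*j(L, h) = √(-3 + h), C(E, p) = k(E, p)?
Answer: -726 + 129*I*√5/2 ≈ -726.0 + 144.23*I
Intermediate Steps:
C(E, p) = E
j(L, h) = -√(-3 + h)/2
J(N, a) = 1/N
-129*(J(-1, 3)*(-6) + j(2, -2)) + 48 = -129*(-6/(-1) - √(-3 - 2)/2) + 48 = -129*(-1*(-6) - I*√5/2) + 48 = -129*(6 - I*√5/2) + 48 = (-774 + 129*I*√5/2) + 48 = -726 + 129*I*√5/2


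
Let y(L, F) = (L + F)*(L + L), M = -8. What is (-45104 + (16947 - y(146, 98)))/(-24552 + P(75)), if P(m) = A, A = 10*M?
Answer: 99405/24632 ≈ 4.0356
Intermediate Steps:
y(L, F) = 2*L*(F + L) (y(L, F) = (F + L)*(2*L) = 2*L*(F + L))
A = -80 (A = 10*(-8) = -80)
P(m) = -80
(-45104 + (16947 - y(146, 98)))/(-24552 + P(75)) = (-45104 + (16947 - 2*146*(98 + 146)))/(-24552 - 80) = (-45104 + (16947 - 2*146*244))/(-24632) = (-45104 + (16947 - 1*71248))*(-1/24632) = (-45104 + (16947 - 71248))*(-1/24632) = (-45104 - 54301)*(-1/24632) = -99405*(-1/24632) = 99405/24632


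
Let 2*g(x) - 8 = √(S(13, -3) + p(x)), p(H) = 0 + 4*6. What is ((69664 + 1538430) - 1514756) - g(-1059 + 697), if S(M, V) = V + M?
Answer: 93334 - √34/2 ≈ 93331.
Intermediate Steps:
S(M, V) = M + V
p(H) = 24 (p(H) = 0 + 24 = 24)
g(x) = 4 + √34/2 (g(x) = 4 + √((13 - 3) + 24)/2 = 4 + √(10 + 24)/2 = 4 + √34/2)
((69664 + 1538430) - 1514756) - g(-1059 + 697) = ((69664 + 1538430) - 1514756) - (4 + √34/2) = (1608094 - 1514756) + (-4 - √34/2) = 93338 + (-4 - √34/2) = 93334 - √34/2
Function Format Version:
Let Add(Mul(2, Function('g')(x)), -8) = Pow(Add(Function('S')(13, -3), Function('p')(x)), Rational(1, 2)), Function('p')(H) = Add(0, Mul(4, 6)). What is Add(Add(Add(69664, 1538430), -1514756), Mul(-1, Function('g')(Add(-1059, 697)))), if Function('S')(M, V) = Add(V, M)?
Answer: Add(93334, Mul(Rational(-1, 2), Pow(34, Rational(1, 2)))) ≈ 93331.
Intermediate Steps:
Function('S')(M, V) = Add(M, V)
Function('p')(H) = 24 (Function('p')(H) = Add(0, 24) = 24)
Function('g')(x) = Add(4, Mul(Rational(1, 2), Pow(34, Rational(1, 2)))) (Function('g')(x) = Add(4, Mul(Rational(1, 2), Pow(Add(Add(13, -3), 24), Rational(1, 2)))) = Add(4, Mul(Rational(1, 2), Pow(Add(10, 24), Rational(1, 2)))) = Add(4, Mul(Rational(1, 2), Pow(34, Rational(1, 2)))))
Add(Add(Add(69664, 1538430), -1514756), Mul(-1, Function('g')(Add(-1059, 697)))) = Add(Add(Add(69664, 1538430), -1514756), Mul(-1, Add(4, Mul(Rational(1, 2), Pow(34, Rational(1, 2)))))) = Add(Add(1608094, -1514756), Add(-4, Mul(Rational(-1, 2), Pow(34, Rational(1, 2))))) = Add(93338, Add(-4, Mul(Rational(-1, 2), Pow(34, Rational(1, 2))))) = Add(93334, Mul(Rational(-1, 2), Pow(34, Rational(1, 2))))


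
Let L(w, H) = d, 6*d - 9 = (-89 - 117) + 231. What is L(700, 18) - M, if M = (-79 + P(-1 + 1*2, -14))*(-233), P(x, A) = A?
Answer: -64990/3 ≈ -21663.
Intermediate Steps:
d = 17/3 (d = 3/2 + ((-89 - 117) + 231)/6 = 3/2 + (-206 + 231)/6 = 3/2 + (⅙)*25 = 3/2 + 25/6 = 17/3 ≈ 5.6667)
L(w, H) = 17/3
M = 21669 (M = (-79 - 14)*(-233) = -93*(-233) = 21669)
L(700, 18) - M = 17/3 - 1*21669 = 17/3 - 21669 = -64990/3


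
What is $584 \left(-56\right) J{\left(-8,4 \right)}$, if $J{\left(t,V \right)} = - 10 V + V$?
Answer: $1177344$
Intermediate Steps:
$J{\left(t,V \right)} = - 9 V$
$584 \left(-56\right) J{\left(-8,4 \right)} = 584 \left(-56\right) \left(\left(-9\right) 4\right) = \left(-32704\right) \left(-36\right) = 1177344$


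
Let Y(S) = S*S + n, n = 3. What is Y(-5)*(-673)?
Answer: -18844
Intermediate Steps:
Y(S) = 3 + S**2 (Y(S) = S*S + 3 = S**2 + 3 = 3 + S**2)
Y(-5)*(-673) = (3 + (-5)**2)*(-673) = (3 + 25)*(-673) = 28*(-673) = -18844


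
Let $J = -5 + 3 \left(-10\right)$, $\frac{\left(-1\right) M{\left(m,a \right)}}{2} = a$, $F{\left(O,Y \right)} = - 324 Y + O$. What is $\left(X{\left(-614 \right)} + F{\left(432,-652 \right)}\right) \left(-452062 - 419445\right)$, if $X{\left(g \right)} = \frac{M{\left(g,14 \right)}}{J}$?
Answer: $- \frac{922406494828}{5} \approx -1.8448 \cdot 10^{11}$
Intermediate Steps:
$F{\left(O,Y \right)} = O - 324 Y$
$M{\left(m,a \right)} = - 2 a$
$J = -35$ ($J = -5 - 30 = -35$)
$X{\left(g \right)} = \frac{4}{5}$ ($X{\left(g \right)} = \frac{\left(-2\right) 14}{-35} = \left(-28\right) \left(- \frac{1}{35}\right) = \frac{4}{5}$)
$\left(X{\left(-614 \right)} + F{\left(432,-652 \right)}\right) \left(-452062 - 419445\right) = \left(\frac{4}{5} + \left(432 - -211248\right)\right) \left(-452062 - 419445\right) = \left(\frac{4}{5} + \left(432 + 211248\right)\right) \left(-871507\right) = \left(\frac{4}{5} + 211680\right) \left(-871507\right) = \frac{1058404}{5} \left(-871507\right) = - \frac{922406494828}{5}$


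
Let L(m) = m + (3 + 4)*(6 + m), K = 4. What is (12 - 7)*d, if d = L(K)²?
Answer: 27380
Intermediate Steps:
L(m) = 42 + 8*m (L(m) = m + 7*(6 + m) = m + (42 + 7*m) = 42 + 8*m)
d = 5476 (d = (42 + 8*4)² = (42 + 32)² = 74² = 5476)
(12 - 7)*d = (12 - 7)*5476 = 5*5476 = 27380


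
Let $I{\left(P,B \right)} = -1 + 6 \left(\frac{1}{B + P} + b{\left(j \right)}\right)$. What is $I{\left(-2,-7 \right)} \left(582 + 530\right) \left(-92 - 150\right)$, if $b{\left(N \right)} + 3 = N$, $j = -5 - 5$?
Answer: $\frac{64315856}{3} \approx 2.1439 \cdot 10^{7}$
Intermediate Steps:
$j = -10$ ($j = -5 - 5 = -10$)
$b{\left(N \right)} = -3 + N$
$I{\left(P,B \right)} = -79 + \frac{6}{B + P}$ ($I{\left(P,B \right)} = -1 + 6 \left(\frac{1}{B + P} - 13\right) = -1 + 6 \left(-13 + \frac{1}{B + P}\right) = -1 - \left(78 - \frac{6}{B + P}\right) = -79 + \frac{6}{B + P}$)
$I{\left(-2,-7 \right)} \left(582 + 530\right) \left(-92 - 150\right) = \frac{6 - -553 - -158}{-7 - 2} \left(582 + 530\right) \left(-92 - 150\right) = \frac{6 + 553 + 158}{-9} \cdot 1112 \left(-242\right) = \left(- \frac{1}{9}\right) 717 \left(-269104\right) = \left(- \frac{239}{3}\right) \left(-269104\right) = \frac{64315856}{3}$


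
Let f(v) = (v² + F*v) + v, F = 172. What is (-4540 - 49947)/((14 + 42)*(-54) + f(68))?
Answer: -54487/13364 ≈ -4.0771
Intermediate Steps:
f(v) = v² + 173*v (f(v) = (v² + 172*v) + v = v² + 173*v)
(-4540 - 49947)/((14 + 42)*(-54) + f(68)) = (-4540 - 49947)/((14 + 42)*(-54) + 68*(173 + 68)) = -54487/(56*(-54) + 68*241) = -54487/(-3024 + 16388) = -54487/13364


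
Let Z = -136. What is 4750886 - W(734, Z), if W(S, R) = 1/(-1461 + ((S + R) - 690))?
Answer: 7378125959/1553 ≈ 4.7509e+6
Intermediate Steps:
W(S, R) = 1/(-2151 + R + S) (W(S, R) = 1/(-1461 + ((R + S) - 690)) = 1/(-1461 + (-690 + R + S)) = 1/(-2151 + R + S))
4750886 - W(734, Z) = 4750886 - 1/(-2151 - 136 + 734) = 4750886 - 1/(-1553) = 4750886 - 1*(-1/1553) = 4750886 + 1/1553 = 7378125959/1553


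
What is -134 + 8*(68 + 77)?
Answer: 1026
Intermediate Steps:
-134 + 8*(68 + 77) = -134 + 8*145 = -134 + 1160 = 1026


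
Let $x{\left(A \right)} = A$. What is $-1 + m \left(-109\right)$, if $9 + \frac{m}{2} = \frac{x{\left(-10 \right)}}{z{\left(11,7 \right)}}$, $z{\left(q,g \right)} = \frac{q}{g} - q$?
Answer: $\frac{57083}{33} \approx 1729.8$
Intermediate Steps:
$z{\left(q,g \right)} = - q + \frac{q}{g}$
$m = - \frac{524}{33}$ ($m = -18 + 2 \left(- \frac{10}{\left(-1\right) 11 + \frac{11}{7}}\right) = -18 + 2 \left(- \frac{10}{-11 + 11 \cdot \frac{1}{7}}\right) = -18 + 2 \left(- \frac{10}{-11 + \frac{11}{7}}\right) = -18 + 2 \left(- \frac{10}{- \frac{66}{7}}\right) = -18 + 2 \left(\left(-10\right) \left(- \frac{7}{66}\right)\right) = -18 + 2 \cdot \frac{35}{33} = -18 + \frac{70}{33} = - \frac{524}{33} \approx -15.879$)
$-1 + m \left(-109\right) = -1 - - \frac{57116}{33} = -1 + \frac{57116}{33} = \frac{57083}{33}$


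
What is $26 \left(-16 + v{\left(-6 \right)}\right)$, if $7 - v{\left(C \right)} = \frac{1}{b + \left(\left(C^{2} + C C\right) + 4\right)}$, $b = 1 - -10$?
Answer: $- \frac{20384}{87} \approx -234.3$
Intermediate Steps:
$b = 11$ ($b = 1 + 10 = 11$)
$v{\left(C \right)} = 7 - \frac{1}{15 + 2 C^{2}}$ ($v{\left(C \right)} = 7 - \frac{1}{11 + \left(\left(C^{2} + C C\right) + 4\right)} = 7 - \frac{1}{11 + \left(\left(C^{2} + C^{2}\right) + 4\right)} = 7 - \frac{1}{11 + \left(2 C^{2} + 4\right)} = 7 - \frac{1}{11 + \left(4 + 2 C^{2}\right)} = 7 - \frac{1}{15 + 2 C^{2}}$)
$26 \left(-16 + v{\left(-6 \right)}\right) = 26 \left(-16 + \frac{2 \left(52 + 7 \left(-6\right)^{2}\right)}{15 + 2 \left(-6\right)^{2}}\right) = 26 \left(-16 + \frac{2 \left(52 + 7 \cdot 36\right)}{15 + 2 \cdot 36}\right) = 26 \left(-16 + \frac{2 \left(52 + 252\right)}{15 + 72}\right) = 26 \left(-16 + 2 \cdot \frac{1}{87} \cdot 304\right) = 26 \left(-16 + \frac{608}{87}\right) = 26 \left(- \frac{784}{87}\right) = - \frac{20384}{87}$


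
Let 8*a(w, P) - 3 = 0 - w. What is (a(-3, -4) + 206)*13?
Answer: 10751/4 ≈ 2687.8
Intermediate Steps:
a(w, P) = 3/8 - w/8 (a(w, P) = 3/8 + (0 - w)/8 = 3/8 + (-w)/8 = 3/8 - w/8)
(a(-3, -4) + 206)*13 = ((3/8 - ⅛*(-3)) + 206)*13 = ((3/8 + 3/8) + 206)*13 = (¾ + 206)*13 = (827/4)*13 = 10751/4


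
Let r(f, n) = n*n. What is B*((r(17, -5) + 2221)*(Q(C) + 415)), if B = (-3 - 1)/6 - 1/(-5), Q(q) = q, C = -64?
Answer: -1839474/5 ≈ -3.6790e+5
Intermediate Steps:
r(f, n) = n²
B = -7/15 (B = -4*⅙ - 1*(-⅕) = -⅔ + ⅕ = -7/15 ≈ -0.46667)
B*((r(17, -5) + 2221)*(Q(C) + 415)) = -7*((-5)² + 2221)*(-64 + 415)/15 = -7*(25 + 2221)*351/15 = -15722*351/15 = -7/15*788346 = -1839474/5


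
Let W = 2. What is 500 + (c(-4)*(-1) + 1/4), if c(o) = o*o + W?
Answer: 1929/4 ≈ 482.25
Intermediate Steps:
c(o) = 2 + o² (c(o) = o*o + 2 = o² + 2 = 2 + o²)
500 + (c(-4)*(-1) + 1/4) = 500 + ((2 + (-4)²)*(-1) + 1/4) = 500 + ((2 + 16)*(-1) + ¼) = 500 + (18*(-1) + ¼) = 500 + (-18 + ¼) = 500 - 71/4 = 1929/4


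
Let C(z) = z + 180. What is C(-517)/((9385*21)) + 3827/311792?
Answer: 649170391/61449526320 ≈ 0.010564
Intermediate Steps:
C(z) = 180 + z
C(-517)/((9385*21)) + 3827/311792 = (180 - 517)/((9385*21)) + 3827/311792 = -337/197085 + 3827*(1/311792) = -337*1/197085 + 3827/311792 = -337/197085 + 3827/311792 = 649170391/61449526320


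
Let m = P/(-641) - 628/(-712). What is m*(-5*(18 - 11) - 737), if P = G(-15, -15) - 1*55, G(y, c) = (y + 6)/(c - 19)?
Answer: -724312788/969833 ≈ -746.84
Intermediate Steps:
G(y, c) = (6 + y)/(-19 + c)
P = -1861/34 (P = (6 - 15)/(-19 - 15) - 1*55 = -9/(-34) - 55 = -1/34*(-9) - 55 = 9/34 - 55 = -1861/34 ≈ -54.735)
m = 938229/969833 (m = -1861/34/(-641) - 628/(-712) = -1861/34*(-1/641) - 628*(-1/712) = 1861/21794 + 157/178 = 938229/969833 ≈ 0.96741)
m*(-5*(18 - 11) - 737) = 938229*(-5*(18 - 11) - 737)/969833 = 938229*(-5*7 - 737)/969833 = 938229*(-35 - 737)/969833 = (938229/969833)*(-772) = -724312788/969833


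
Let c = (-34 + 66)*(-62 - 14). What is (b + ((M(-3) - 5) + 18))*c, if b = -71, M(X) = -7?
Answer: 158080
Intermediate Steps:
c = -2432 (c = 32*(-76) = -2432)
(b + ((M(-3) - 5) + 18))*c = (-71 + ((-7 - 5) + 18))*(-2432) = (-71 + (-12 + 18))*(-2432) = (-71 + 6)*(-2432) = -65*(-2432) = 158080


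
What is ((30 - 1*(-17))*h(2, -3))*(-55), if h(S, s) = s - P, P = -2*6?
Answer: -23265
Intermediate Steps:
P = -12
h(S, s) = 12 + s (h(S, s) = s - 1*(-12) = s + 12 = 12 + s)
((30 - 1*(-17))*h(2, -3))*(-55) = ((30 - 1*(-17))*(12 - 3))*(-55) = ((30 + 17)*9)*(-55) = (47*9)*(-55) = 423*(-55) = -23265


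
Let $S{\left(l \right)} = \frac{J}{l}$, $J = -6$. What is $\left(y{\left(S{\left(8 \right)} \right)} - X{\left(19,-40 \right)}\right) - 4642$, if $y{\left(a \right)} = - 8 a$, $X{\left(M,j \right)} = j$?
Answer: $-4596$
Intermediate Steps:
$S{\left(l \right)} = - \frac{6}{l}$
$\left(y{\left(S{\left(8 \right)} \right)} - X{\left(19,-40 \right)}\right) - 4642 = \left(- 8 \left(- \frac{6}{8}\right) - -40\right) - 4642 = \left(- 8 \left(\left(-6\right) \frac{1}{8}\right) + 40\right) - 4642 = \left(\left(-8\right) \left(- \frac{3}{4}\right) + 40\right) - 4642 = \left(6 + 40\right) - 4642 = 46 - 4642 = -4596$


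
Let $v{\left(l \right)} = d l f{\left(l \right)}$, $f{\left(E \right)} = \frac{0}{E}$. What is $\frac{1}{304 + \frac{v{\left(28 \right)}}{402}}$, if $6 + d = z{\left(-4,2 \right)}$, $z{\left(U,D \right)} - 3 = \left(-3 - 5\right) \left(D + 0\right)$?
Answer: $\frac{1}{304} \approx 0.0032895$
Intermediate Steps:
$f{\left(E \right)} = 0$
$z{\left(U,D \right)} = 3 - 8 D$ ($z{\left(U,D \right)} = 3 + \left(-3 - 5\right) \left(D + 0\right) = 3 - 8 D$)
$d = -19$ ($d = -6 + \left(3 - 16\right) = -6 - 13 = -19$)
$v{\left(l \right)} = 0$ ($v{\left(l \right)} = - 19 l 0 = 0$)
$\frac{1}{304 + \frac{v{\left(28 \right)}}{402}} = \frac{1}{304 + \frac{0}{402}} = \frac{1}{304 + 0 \cdot \frac{1}{402}} = \frac{1}{304 + 0} = \frac{1}{304}$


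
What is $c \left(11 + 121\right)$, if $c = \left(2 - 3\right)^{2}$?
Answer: $132$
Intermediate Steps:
$c = 1$ ($c = \left(-1\right)^{2} = 1$)
$c \left(11 + 121\right) = 1 \left(11 + 121\right) = 1 \cdot 132 = 132$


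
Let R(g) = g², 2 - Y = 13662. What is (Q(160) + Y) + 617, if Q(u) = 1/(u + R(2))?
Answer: -2139051/164 ≈ -13043.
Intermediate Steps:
Y = -13660 (Y = 2 - 1*13662 = 2 - 13662 = -13660)
Q(u) = 1/(4 + u) (Q(u) = 1/(u + 2²) = 1/(u + 4) = 1/(4 + u))
(Q(160) + Y) + 617 = (1/(4 + 160) - 13660) + 617 = (1/164 - 13660) + 617 = -2240239/164 + 617 = -2139051/164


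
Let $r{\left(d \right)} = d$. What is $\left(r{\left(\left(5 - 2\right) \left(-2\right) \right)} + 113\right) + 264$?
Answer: $371$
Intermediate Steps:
$\left(r{\left(\left(5 - 2\right) \left(-2\right) \right)} + 113\right) + 264 = \left(\left(5 - 2\right) \left(-2\right) + 113\right) + 264 = \left(3 \left(-2\right) + 113\right) + 264 = \left(-6 + 113\right) + 264 = 107 + 264 = 371$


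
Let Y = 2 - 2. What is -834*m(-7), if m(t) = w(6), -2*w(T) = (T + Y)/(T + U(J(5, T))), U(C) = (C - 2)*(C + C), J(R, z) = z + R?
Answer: 417/34 ≈ 12.265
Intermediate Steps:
J(R, z) = R + z
U(C) = 2*C*(-2 + C) (U(C) = (-2 + C)*(2*C) = 2*C*(-2 + C))
Y = 0
w(T) = -T/(2*(T + 2*(3 + T)*(5 + T))) (w(T) = -(T + 0)/(2*(T + 2*(5 + T)*(-2 + (5 + T)))) = -T/(2*(T + 2*(5 + T)*(3 + T))) = -T/(2*(T + 2*(3 + T)*(5 + T))))
m(t) = -1/68 (m(t) = -1*6/(60 + 4*6² + 34*6) = -1*6/(60 + 4*36 + 204) = -1*6/(60 + 144 + 204) = -1*6/408 = -1*6*1/408 = -1/68)
-834*m(-7) = -834*(-1/68) = 417/34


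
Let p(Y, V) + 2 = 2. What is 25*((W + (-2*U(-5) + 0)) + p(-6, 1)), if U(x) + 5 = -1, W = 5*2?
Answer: 550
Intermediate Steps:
p(Y, V) = 0 (p(Y, V) = -2 + 2 = 0)
W = 10
U(x) = -6 (U(x) = -5 - 1 = -6)
25*((W + (-2*U(-5) + 0)) + p(-6, 1)) = 25*((10 + (-2*(-6) + 0)) + 0) = 25*((10 + (12 + 0)) + 0) = 25*((10 + 12) + 0) = 25*(22 + 0) = 25*22 = 550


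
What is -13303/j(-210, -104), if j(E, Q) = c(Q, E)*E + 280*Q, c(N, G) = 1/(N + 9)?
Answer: 252757/553238 ≈ 0.45687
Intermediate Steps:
c(N, G) = 1/(9 + N)
j(E, Q) = 280*Q + E/(9 + Q) (j(E, Q) = E/(9 + Q) + 280*Q = 280*Q + E/(9 + Q))
-13303/j(-210, -104) = -13303*(9 - 104)/(-210 + 280*(-104)*(9 - 104)) = -13303*(-95/(-210 + 280*(-104)*(-95))) = -13303*(-95/(-210 + 2766400)) = -13303/((-1/95*2766190)) = -13303/(-553238/19) = -13303*(-19/553238) = 252757/553238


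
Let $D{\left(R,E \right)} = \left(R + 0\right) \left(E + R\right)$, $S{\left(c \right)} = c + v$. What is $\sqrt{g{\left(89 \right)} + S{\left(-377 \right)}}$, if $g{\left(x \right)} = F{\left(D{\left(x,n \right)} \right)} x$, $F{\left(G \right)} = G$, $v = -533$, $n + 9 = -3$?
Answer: $19 \sqrt{1687} \approx 780.39$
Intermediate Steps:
$n = -12$ ($n = -9 - 3 = -12$)
$S{\left(c \right)} = -533 + c$ ($S{\left(c \right)} = c - 533 = -533 + c$)
$D{\left(R,E \right)} = R \left(E + R\right)$
$g{\left(x \right)} = x^{2} \left(-12 + x\right)$ ($g{\left(x \right)} = x \left(-12 + x\right) x = x^{2} \left(-12 + x\right)$)
$\sqrt{g{\left(89 \right)} + S{\left(-377 \right)}} = \sqrt{89^{2} \left(-12 + 89\right) - 910} = \sqrt{7921 \cdot 77 - 910} = \sqrt{609917 - 910} = \sqrt{609007} = 19 \sqrt{1687}$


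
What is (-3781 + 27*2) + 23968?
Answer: 20241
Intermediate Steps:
(-3781 + 27*2) + 23968 = (-3781 + 54) + 23968 = -3727 + 23968 = 20241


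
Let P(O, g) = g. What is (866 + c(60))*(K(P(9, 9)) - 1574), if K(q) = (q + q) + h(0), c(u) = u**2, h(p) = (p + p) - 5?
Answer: -6971426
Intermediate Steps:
h(p) = -5 + 2*p (h(p) = 2*p - 5 = -5 + 2*p)
K(q) = -5 + 2*q (K(q) = (q + q) + (-5 + 2*0) = 2*q + (-5 + 0) = 2*q - 5 = -5 + 2*q)
(866 + c(60))*(K(P(9, 9)) - 1574) = (866 + 60**2)*((-5 + 2*9) - 1574) = (866 + 3600)*((-5 + 18) - 1574) = 4466*(13 - 1574) = 4466*(-1561) = -6971426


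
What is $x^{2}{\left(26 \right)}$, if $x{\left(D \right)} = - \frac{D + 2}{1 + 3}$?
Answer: $49$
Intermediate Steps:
$x{\left(D \right)} = - \frac{1}{2} - \frac{D}{4}$ ($x{\left(D \right)} = - \frac{2 + D}{4} = - (\frac{1}{2} + \frac{D}{4}) = - \frac{1}{2} - \frac{D}{4}$)
$x^{2}{\left(26 \right)} = \left(- \frac{1}{2} - \frac{13}{2}\right)^{2} = \left(-7\right)^{2} = 49$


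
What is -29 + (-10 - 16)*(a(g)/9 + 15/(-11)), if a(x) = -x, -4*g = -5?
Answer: 1993/198 ≈ 10.066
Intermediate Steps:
g = 5/4 (g = -¼*(-5) = 5/4 ≈ 1.2500)
-29 + (-10 - 16)*(a(g)/9 + 15/(-11)) = -29 + (-10 - 16)*(-1*5/4/9 + 15/(-11)) = -29 - 26*(-5/4*⅑ + 15*(-1/11)) = -29 - 26*(-5/36 - 15/11) = -29 - 26*(-595/396) = -29 + 7735/198 = 1993/198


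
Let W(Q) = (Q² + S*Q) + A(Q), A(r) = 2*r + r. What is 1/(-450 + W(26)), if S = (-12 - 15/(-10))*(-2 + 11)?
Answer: -1/2153 ≈ -0.00046447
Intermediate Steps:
S = -189/2 (S = (-12 - 15*(-⅒))*9 = (-12 + 3/2)*9 = -21/2*9 = -189/2 ≈ -94.500)
A(r) = 3*r
W(Q) = Q² - 183*Q/2 (W(Q) = (Q² - 189*Q/2) + 3*Q = Q² - 183*Q/2)
1/(-450 + W(26)) = 1/(-450 + (½)*26*(-183 + 2*26)) = 1/(-450 + (½)*26*(-183 + 52)) = 1/(-450 + (½)*26*(-131)) = 1/(-450 - 1703) = 1/(-2153) = -1/2153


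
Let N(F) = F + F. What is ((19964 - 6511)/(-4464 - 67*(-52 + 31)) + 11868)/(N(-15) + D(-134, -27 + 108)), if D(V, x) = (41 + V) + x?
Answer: -36267023/128394 ≈ -282.47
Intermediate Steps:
N(F) = 2*F
D(V, x) = 41 + V + x
((19964 - 6511)/(-4464 - 67*(-52 + 31)) + 11868)/(N(-15) + D(-134, -27 + 108)) = ((19964 - 6511)/(-4464 - 67*(-52 + 31)) + 11868)/(2*(-15) + (41 - 134 + (-27 + 108))) = (13453/(-4464 - 67*(-21)) + 11868)/(-30 + (41 - 134 + 81)) = (13453/(-4464 + 1407) + 11868)/(-30 - 12) = (13453/(-3057) + 11868)/(-42) = (13453*(-1/3057) + 11868)*(-1/42) = (-13453/3057 + 11868)*(-1/42) = (36267023/3057)*(-1/42) = -36267023/128394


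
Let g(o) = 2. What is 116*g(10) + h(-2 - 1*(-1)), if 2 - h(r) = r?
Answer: 235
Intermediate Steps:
h(r) = 2 - r
116*g(10) + h(-2 - 1*(-1)) = 116*2 + (2 - (-2 - 1*(-1))) = 232 + (2 - (-2 + 1)) = 232 + (2 - 1*(-1)) = 232 + (2 + 1) = 232 + 3 = 235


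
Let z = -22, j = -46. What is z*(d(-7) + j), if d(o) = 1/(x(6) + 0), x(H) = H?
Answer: 3025/3 ≈ 1008.3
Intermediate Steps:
d(o) = ⅙ (d(o) = 1/(6 + 0) = 1/6 = ⅙)
z*(d(-7) + j) = -22*(⅙ - 46) = -22*(-275/6) = 3025/3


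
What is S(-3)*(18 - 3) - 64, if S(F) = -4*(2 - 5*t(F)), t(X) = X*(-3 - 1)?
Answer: 3416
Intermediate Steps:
t(X) = -4*X (t(X) = X*(-4) = -4*X)
S(F) = -8 - 80*F (S(F) = -4*(2 - (-20)*F) = -4*(2 + 20*F) = -8 - 80*F)
S(-3)*(18 - 3) - 64 = (-8 - 80*(-3))*(18 - 3) - 64 = (-8 + 240)*15 - 64 = 232*15 - 64 = 3480 - 64 = 3416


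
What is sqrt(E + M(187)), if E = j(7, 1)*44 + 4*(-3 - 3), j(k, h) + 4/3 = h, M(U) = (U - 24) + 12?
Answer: sqrt(1227)/3 ≈ 11.676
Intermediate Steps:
M(U) = -12 + U (M(U) = (-24 + U) + 12 = -12 + U)
j(k, h) = -4/3 + h
E = -116/3 (E = (-4/3 + 1)*44 + 4*(-3 - 3) = -1/3*44 + 4*(-6) = -44/3 - 24 = -116/3 ≈ -38.667)
sqrt(E + M(187)) = sqrt(-116/3 + (-12 + 187)) = sqrt(-116/3 + 175) = sqrt(409/3) = sqrt(1227)/3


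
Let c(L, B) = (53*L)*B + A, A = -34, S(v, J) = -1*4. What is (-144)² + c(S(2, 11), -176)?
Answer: 58014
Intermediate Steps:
S(v, J) = -4
c(L, B) = -34 + 53*B*L (c(L, B) = (53*L)*B - 34 = 53*B*L - 34 = -34 + 53*B*L)
(-144)² + c(S(2, 11), -176) = (-144)² + (-34 + 53*(-176)*(-4)) = 20736 + (-34 + 37312) = 20736 + 37278 = 58014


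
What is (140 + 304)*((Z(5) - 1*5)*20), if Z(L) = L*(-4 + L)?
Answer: 0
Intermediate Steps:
(140 + 304)*((Z(5) - 1*5)*20) = (140 + 304)*((5*(-4 + 5) - 1*5)*20) = 444*((5*1 - 5)*20) = 444*((5 - 5)*20) = 444*(0*20) = 444*0 = 0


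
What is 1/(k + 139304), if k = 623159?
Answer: 1/762463 ≈ 1.3115e-6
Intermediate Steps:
1/(k + 139304) = 1/(623159 + 139304) = 1/762463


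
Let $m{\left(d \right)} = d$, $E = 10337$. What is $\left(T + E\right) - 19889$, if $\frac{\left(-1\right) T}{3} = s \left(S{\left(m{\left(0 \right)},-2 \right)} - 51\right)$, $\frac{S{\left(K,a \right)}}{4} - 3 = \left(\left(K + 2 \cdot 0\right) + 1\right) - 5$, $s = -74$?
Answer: $-21762$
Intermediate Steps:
$S{\left(K,a \right)} = -4 + 4 K$ ($S{\left(K,a \right)} = 12 + 4 \left(\left(\left(K + 2 \cdot 0\right) + 1\right) - 5\right) = 12 + 4 \left(\left(\left(K + 0\right) + 1\right) - 5\right) = 12 + 4 \left(\left(K + 1\right) - 5\right) = 12 + 4 \left(\left(1 + K\right) - 5\right) = 12 + 4 \left(-4 + K\right) = 12 + \left(-16 + 4 K\right) = -4 + 4 K$)
$T = -12210$ ($T = - 3 \left(- 74 \left(\left(-4 + 4 \cdot 0\right) - 51\right)\right) = - 3 \left(- 74 \left(\left(-4 + 0\right) - 51\right)\right) = - 3 \left(- 74 \left(-4 - 51\right)\right) = - 3 \left(\left(-74\right) \left(-55\right)\right) = \left(-3\right) 4070 = -12210$)
$\left(T + E\right) - 19889 = \left(-12210 + 10337\right) - 19889 = -1873 - 19889 = -21762$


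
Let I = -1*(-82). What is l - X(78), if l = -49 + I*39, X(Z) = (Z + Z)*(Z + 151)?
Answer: -32575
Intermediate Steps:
I = 82
X(Z) = 2*Z*(151 + Z) (X(Z) = (2*Z)*(151 + Z) = 2*Z*(151 + Z))
l = 3149 (l = -49 + 82*39 = -49 + 3198 = 3149)
l - X(78) = 3149 - 2*78*(151 + 78) = 3149 - 2*78*229 = 3149 - 1*35724 = 3149 - 35724 = -32575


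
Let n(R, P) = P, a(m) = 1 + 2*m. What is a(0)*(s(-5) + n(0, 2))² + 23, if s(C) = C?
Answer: 32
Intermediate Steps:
a(0)*(s(-5) + n(0, 2))² + 23 = (1 + 2*0)*(-5 + 2)² + 23 = (1 + 0)*(-3)² + 23 = 1*9 + 23 = 9 + 23 = 32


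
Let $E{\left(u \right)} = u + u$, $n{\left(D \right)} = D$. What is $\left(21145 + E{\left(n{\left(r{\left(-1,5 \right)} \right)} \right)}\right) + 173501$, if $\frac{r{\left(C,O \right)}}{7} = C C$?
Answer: $194660$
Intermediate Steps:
$r{\left(C,O \right)} = 7 C^{2}$ ($r{\left(C,O \right)} = 7 C C = 7 C^{2}$)
$E{\left(u \right)} = 2 u$
$\left(21145 + E{\left(n{\left(r{\left(-1,5 \right)} \right)} \right)}\right) + 173501 = \left(21145 + 2 \cdot 7 \left(-1\right)^{2}\right) + 173501 = \left(21145 + 2 \cdot 7 \cdot 1\right) + 173501 = \left(21145 + 2 \cdot 7\right) + 173501 = \left(21145 + 14\right) + 173501 = 21159 + 173501 = 194660$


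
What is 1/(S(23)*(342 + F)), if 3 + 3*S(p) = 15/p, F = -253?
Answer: -23/1602 ≈ -0.014357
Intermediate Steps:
S(p) = -1 + 5/p (S(p) = -1 + (15/p)/3 = -1 + 5/p)
1/(S(23)*(342 + F)) = 1/(((5 - 1*23)/23)*(342 - 253)) = 1/(((5 - 23)/23)*89) = 1/(((1/23)*(-18))*89) = 1/(-18/23*89) = 1/(-1602/23) = -23/1602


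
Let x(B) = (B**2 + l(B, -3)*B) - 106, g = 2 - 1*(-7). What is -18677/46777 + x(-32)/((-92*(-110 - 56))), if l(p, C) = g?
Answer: -127882817/357189172 ≈ -0.35803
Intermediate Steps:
g = 9 (g = 2 + 7 = 9)
l(p, C) = 9
x(B) = -106 + B**2 + 9*B (x(B) = (B**2 + 9*B) - 106 = -106 + B**2 + 9*B)
-18677/46777 + x(-32)/((-92*(-110 - 56))) = -18677/46777 + (-106 + (-32)**2 + 9*(-32))/((-92*(-110 - 56))) = -18677*1/46777 + (-106 + 1024 - 288)/((-92*(-166))) = -18677/46777 + 630/15272 = -18677/46777 + 630*(1/15272) = -18677/46777 + 315/7636 = -127882817/357189172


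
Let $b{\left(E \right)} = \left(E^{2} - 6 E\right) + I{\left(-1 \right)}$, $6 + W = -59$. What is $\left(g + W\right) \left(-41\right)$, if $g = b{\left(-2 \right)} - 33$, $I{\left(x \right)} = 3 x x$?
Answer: $3239$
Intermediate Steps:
$W = -65$ ($W = -6 - 59 = -65$)
$I{\left(x \right)} = 3 x^{2}$
$b{\left(E \right)} = 3 + E^{2} - 6 E$ ($b{\left(E \right)} = \left(E^{2} - 6 E\right) + 3 \left(-1\right)^{2} = \left(E^{2} - 6 E\right) + 3 \cdot 1 = \left(E^{2} - 6 E\right) + 3 = 3 + E^{2} - 6 E$)
$g = -14$ ($g = \left(3 + \left(-2\right)^{2} - -12\right) - 33 = \left(3 + 4 + 12\right) - 33 = 19 - 33 = -14$)
$\left(g + W\right) \left(-41\right) = \left(-14 - 65\right) \left(-41\right) = \left(-79\right) \left(-41\right) = 3239$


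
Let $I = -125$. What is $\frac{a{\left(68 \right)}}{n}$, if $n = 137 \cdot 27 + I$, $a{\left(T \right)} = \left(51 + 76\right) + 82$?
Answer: $\frac{209}{3574} \approx 0.058478$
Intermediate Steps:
$a{\left(T \right)} = 209$ ($a{\left(T \right)} = 127 + 82 = 209$)
$n = 3574$ ($n = 137 \cdot 27 - 125 = 3699 - 125 = 3574$)
$\frac{a{\left(68 \right)}}{n} = \frac{209}{3574}$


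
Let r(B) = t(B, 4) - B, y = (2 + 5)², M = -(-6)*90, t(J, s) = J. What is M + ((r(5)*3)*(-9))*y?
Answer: 540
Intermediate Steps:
M = 540 (M = -6*(-90) = 540)
y = 49 (y = 7² = 49)
r(B) = 0 (r(B) = B - B = 0)
M + ((r(5)*3)*(-9))*y = 540 + ((0*3)*(-9))*49 = 540 + (0*(-9))*49 = 540 + 0*49 = 540 + 0 = 540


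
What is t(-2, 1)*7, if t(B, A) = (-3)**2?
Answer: 63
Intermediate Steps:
t(B, A) = 9
t(-2, 1)*7 = 9*7 = 63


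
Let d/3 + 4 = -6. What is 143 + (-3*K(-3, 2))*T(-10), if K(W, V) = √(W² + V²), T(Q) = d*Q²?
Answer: 143 + 9000*√13 ≈ 32593.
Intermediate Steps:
d = -30 (d = -12 + 3*(-6) = -12 - 18 = -30)
T(Q) = -30*Q²
K(W, V) = √(V² + W²)
143 + (-3*K(-3, 2))*T(-10) = 143 + (-3*√(2² + (-3)²))*(-30*(-10)²) = 143 + (-3*√(4 + 9))*(-30*100) = 143 - 3*√13*(-3000) = 143 + 9000*√13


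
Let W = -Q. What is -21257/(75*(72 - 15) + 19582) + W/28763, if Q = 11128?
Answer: -876895787/686198891 ≈ -1.2779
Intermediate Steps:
W = -11128 (W = -1*11128 = -11128)
-21257/(75*(72 - 15) + 19582) + W/28763 = -21257/(75*(72 - 15) + 19582) - 11128/28763 = -21257/(75*57 + 19582) - 11128*1/28763 = -21257/(4275 + 19582) - 11128/28763 = -21257/23857 - 11128/28763 = -876895787/686198891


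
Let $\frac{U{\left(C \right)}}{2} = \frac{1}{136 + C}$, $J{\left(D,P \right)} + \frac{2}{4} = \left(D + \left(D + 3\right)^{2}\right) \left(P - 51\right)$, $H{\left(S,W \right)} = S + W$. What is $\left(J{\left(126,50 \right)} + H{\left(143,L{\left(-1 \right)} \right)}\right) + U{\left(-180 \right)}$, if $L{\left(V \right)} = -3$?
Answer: $- \frac{182903}{11} \approx -16628.0$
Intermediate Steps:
$J{\left(D,P \right)} = - \frac{1}{2} + \left(-51 + P\right) \left(D + \left(3 + D\right)^{2}\right)$ ($J{\left(D,P \right)} = - \frac{1}{2} + \left(D + \left(D + 3\right)^{2}\right) \left(P - 51\right) = - \frac{1}{2} + \left(D + \left(3 + D\right)^{2}\right) \left(-51 + P\right) = - \frac{1}{2} + \left(-51 + P\right) \left(D + \left(3 + D\right)^{2}\right)$)
$U{\left(C \right)} = \frac{2}{136 + C}$
$\left(J{\left(126,50 \right)} + H{\left(143,L{\left(-1 \right)} \right)}\right) + U{\left(-180 \right)} = \left(\left(- \frac{1}{2} - 6426 - 51 \left(3 + 126\right)^{2} + 126 \cdot 50 + 50 \left(3 + 126\right)^{2}\right) + \left(143 - 3\right)\right) + \frac{2}{136 - 180} = \left(\left(- \frac{1}{2} - 6426 - 51 \cdot 129^{2} + 6300 + 50 \cdot 129^{2}\right) + 140\right) + \frac{2}{-44} = \left(\left(- \frac{1}{2} - 6426 - 848691 + 6300 + 50 \cdot 16641\right) + 140\right) + 2 \left(- \frac{1}{44}\right) = \left(\left(- \frac{1}{2} - 6426 - 848691 + 6300 + 832050\right) + 140\right) - \frac{1}{22} = \left(- \frac{33535}{2} + 140\right) - \frac{1}{22} = - \frac{33255}{2} - \frac{1}{22} = - \frac{182903}{11}$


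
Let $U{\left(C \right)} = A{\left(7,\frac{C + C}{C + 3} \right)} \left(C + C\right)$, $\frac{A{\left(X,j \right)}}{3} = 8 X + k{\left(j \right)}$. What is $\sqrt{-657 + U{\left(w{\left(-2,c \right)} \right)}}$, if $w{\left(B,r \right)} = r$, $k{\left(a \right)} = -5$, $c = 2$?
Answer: $3 i \sqrt{5} \approx 6.7082 i$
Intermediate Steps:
$A{\left(X,j \right)} = -15 + 24 X$ ($A{\left(X,j \right)} = 3 \left(8 X - 5\right) = 3 \left(-5 + 8 X\right) = -15 + 24 X$)
$U{\left(C \right)} = 306 C$ ($U{\left(C \right)} = \left(-15 + 24 \cdot 7\right) \left(C + C\right) = \left(-15 + 168\right) 2 C = 153 \cdot 2 C = 306 C$)
$\sqrt{-657 + U{\left(w{\left(-2,c \right)} \right)}} = \sqrt{-657 + 306 \cdot 2} = \sqrt{-657 + 612} = \sqrt{-45} = 3 i \sqrt{5}$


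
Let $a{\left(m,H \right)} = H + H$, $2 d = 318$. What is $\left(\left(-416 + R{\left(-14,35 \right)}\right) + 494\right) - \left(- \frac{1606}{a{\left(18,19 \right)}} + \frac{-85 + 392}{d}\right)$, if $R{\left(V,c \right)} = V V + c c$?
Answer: $\frac{4650323}{3021} \approx 1539.3$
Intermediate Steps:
$d = 159$ ($d = \frac{1}{2} \cdot 318 = 159$)
$a{\left(m,H \right)} = 2 H$
$R{\left(V,c \right)} = V^{2} + c^{2}$
$\left(\left(-416 + R{\left(-14,35 \right)}\right) + 494\right) - \left(- \frac{1606}{a{\left(18,19 \right)}} + \frac{-85 + 392}{d}\right) = \left(\left(-416 + \left(\left(-14\right)^{2} + 35^{2}\right)\right) + 494\right) - \left(- \frac{1606}{2 \cdot 19} + \frac{-85 + 392}{159}\right) = \left(\left(-416 + \left(196 + 1225\right)\right) + 494\right) - \left(- \frac{1606}{38} + 307 \cdot \frac{1}{159}\right) = \left(\left(-416 + 1421\right) + 494\right) - \left(\left(-1606\right) \frac{1}{38} + \frac{307}{159}\right) = \left(1005 + 494\right) - \left(- \frac{803}{19} + \frac{307}{159}\right) = 1499 - - \frac{121844}{3021} = 1499 + \frac{121844}{3021} = \frac{4650323}{3021}$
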